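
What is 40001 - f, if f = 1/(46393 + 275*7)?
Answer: 1932768317/48318 ≈ 40001.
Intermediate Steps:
f = 1/48318 (f = 1/(46393 + 1925) = 1/48318 ≈ 2.0696e-5)
40001 - f = 40001 - 1*1/48318 = 40001 - 1/48318 = 1932768317/48318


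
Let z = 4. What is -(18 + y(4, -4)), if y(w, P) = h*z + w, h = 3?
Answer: -34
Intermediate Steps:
y(w, P) = 12 + w (y(w, P) = 3*4 + w = 12 + w)
-(18 + y(4, -4)) = -(18 + (12 + 4)) = -(18 + 16) = -1*34 = -34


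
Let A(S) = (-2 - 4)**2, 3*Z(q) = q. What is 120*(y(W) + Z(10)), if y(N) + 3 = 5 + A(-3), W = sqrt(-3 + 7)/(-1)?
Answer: 4960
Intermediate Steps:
Z(q) = q/3
A(S) = 36 (A(S) = (-6)**2 = 36)
W = -2 (W = sqrt(4)*(-1) = 2*(-1) = -2)
y(N) = 38 (y(N) = -3 + (5 + 36) = -3 + 41 = 38)
120*(y(W) + Z(10)) = 120*(38 + (1/3)*10) = 120*(38 + 10/3) = 120*(124/3) = 4960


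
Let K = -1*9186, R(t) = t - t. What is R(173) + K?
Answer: -9186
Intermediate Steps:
R(t) = 0
K = -9186
R(173) + K = 0 - 9186 = -9186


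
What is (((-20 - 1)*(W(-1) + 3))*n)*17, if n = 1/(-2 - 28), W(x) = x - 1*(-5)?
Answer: 833/10 ≈ 83.300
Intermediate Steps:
W(x) = 5 + x (W(x) = x + 5 = 5 + x)
n = -1/30 (n = 1/(-30) = -1/30 ≈ -0.033333)
(((-20 - 1)*(W(-1) + 3))*n)*17 = (((-20 - 1)*((5 - 1) + 3))*(-1/30))*17 = (-21*(4 + 3)*(-1/30))*17 = (-21*7*(-1/30))*17 = -147*(-1/30)*17 = (49/10)*17 = 833/10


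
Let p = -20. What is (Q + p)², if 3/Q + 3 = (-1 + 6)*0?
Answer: 441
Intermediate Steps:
Q = -1 (Q = 3/(-3 + (-1 + 6)*0) = 3/(-3 + 5*0) = 3/(-3 + 0) = 3/(-3) = 3*(-⅓) = -1)
(Q + p)² = (-1 - 20)² = (-21)² = 441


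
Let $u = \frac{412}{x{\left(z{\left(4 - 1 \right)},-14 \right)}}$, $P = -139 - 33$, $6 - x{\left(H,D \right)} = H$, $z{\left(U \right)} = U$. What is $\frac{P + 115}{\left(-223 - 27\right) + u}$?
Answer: $\frac{171}{338} \approx 0.50592$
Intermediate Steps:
$x{\left(H,D \right)} = 6 - H$
$P = -172$
$u = \frac{412}{3}$ ($u = \frac{412}{6 - \left(4 - 1\right)} = \frac{412}{6 - 3} = \frac{412}{3} \approx 137.33$)
$\frac{P + 115}{\left(-223 - 27\right) + u} = \frac{-172 + 115}{\left(-223 - 27\right) + \frac{412}{3}} = - \frac{57}{\left(-223 - 27\right) + \frac{412}{3}} = - \frac{57}{-250 + \frac{412}{3}} = - \frac{57}{- \frac{338}{3}} = \left(-57\right) \left(- \frac{3}{338}\right) = \frac{171}{338}$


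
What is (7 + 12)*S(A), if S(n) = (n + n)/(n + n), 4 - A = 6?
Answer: 19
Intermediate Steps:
A = -2 (A = 4 - 1*6 = 4 - 6 = -2)
S(n) = 1 (S(n) = (2*n)/((2*n)) = (2*n)*(1/(2*n)) = 1)
(7 + 12)*S(A) = (7 + 12)*1 = 19*1 = 19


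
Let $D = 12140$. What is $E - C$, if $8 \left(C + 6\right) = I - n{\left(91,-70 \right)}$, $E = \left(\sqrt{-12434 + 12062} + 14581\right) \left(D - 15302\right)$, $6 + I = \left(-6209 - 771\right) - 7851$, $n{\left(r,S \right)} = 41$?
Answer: $- \frac{184413025}{4} - 6324 i \sqrt{93} \approx -4.6103 \cdot 10^{7} - 60986.0 i$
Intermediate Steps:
$I = -14837$ ($I = -6 - 14831 = -14837$)
$E = -46105122 - 6324 i \sqrt{93}$ ($E = \left(\sqrt{-12434 + 12062} + 14581\right) \left(12140 - 15302\right) = \left(\sqrt{-372} + 14581\right) \left(-3162\right) = \left(2 i \sqrt{93} + 14581\right) \left(-3162\right) = \left(14581 + 2 i \sqrt{93}\right) \left(-3162\right) = -46105122 - 6324 i \sqrt{93} \approx -4.6105 \cdot 10^{7} - 60986.0 i$)
$C = - \frac{7463}{4}$ ($C = -6 + \frac{-14837 - 41}{8} = -6 + \frac{1}{8} \left(-14878\right) = -6 - \frac{7439}{4} = - \frac{7463}{4} \approx -1865.8$)
$E - C = \left(-46105122 - 6324 i \sqrt{93}\right) - - \frac{7463}{4} = \left(-46105122 - 6324 i \sqrt{93}\right) + \frac{7463}{4} = - \frac{184413025}{4} - 6324 i \sqrt{93}$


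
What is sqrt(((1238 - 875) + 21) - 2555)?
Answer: I*sqrt(2171) ≈ 46.594*I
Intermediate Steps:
sqrt(((1238 - 875) + 21) - 2555) = sqrt((363 + 21) - 2555) = sqrt(384 - 2555) = sqrt(-2171) = I*sqrt(2171)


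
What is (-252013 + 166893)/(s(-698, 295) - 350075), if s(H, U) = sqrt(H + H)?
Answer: 4256912000/17507501003 + 24320*I*sqrt(349)/17507501003 ≈ 0.24315 + 2.5951e-5*I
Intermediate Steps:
s(H, U) = sqrt(2)*sqrt(H) (s(H, U) = sqrt(2*H) = sqrt(2)*sqrt(H))
(-252013 + 166893)/(s(-698, 295) - 350075) = (-252013 + 166893)/(sqrt(2)*sqrt(-698) - 350075) = -85120/(sqrt(2)*(I*sqrt(698)) - 350075) = -85120/(2*I*sqrt(349) - 350075) = -85120/(-350075 + 2*I*sqrt(349))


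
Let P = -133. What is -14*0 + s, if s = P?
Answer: -133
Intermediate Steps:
s = -133
-14*0 + s = -14*0 - 133 = 0 - 133 = -133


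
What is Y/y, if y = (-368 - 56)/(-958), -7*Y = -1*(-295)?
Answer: -141305/1484 ≈ -95.219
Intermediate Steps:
Y = -295/7 (Y = -(-1)*(-295)/7 = -1/7*295 = -295/7 ≈ -42.143)
y = 212/479 (y = -424*(-1/958) = 212/479 ≈ 0.44259)
Y/y = -295/(7*212/479) = -295/7*479/212 = -141305/1484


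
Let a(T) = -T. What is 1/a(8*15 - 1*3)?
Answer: -1/117 ≈ -0.0085470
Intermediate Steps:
1/a(8*15 - 1*3) = 1/(-(8*15 - 1*3)) = 1/(-(120 - 3)) = 1/(-1*117) = 1/(-117) = -1/117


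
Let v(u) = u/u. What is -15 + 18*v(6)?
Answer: 3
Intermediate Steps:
v(u) = 1
-15 + 18*v(6) = -15 + 18*1 = -15 + 18 = 3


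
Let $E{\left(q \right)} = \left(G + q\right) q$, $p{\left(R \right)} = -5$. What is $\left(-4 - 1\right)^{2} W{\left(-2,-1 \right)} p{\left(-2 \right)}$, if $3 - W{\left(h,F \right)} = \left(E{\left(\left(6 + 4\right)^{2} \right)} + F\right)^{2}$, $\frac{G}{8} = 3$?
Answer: $19216899750$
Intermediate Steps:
$G = 24$ ($G = 8 \cdot 3 = 24$)
$E{\left(q \right)} = q \left(24 + q\right)$ ($E{\left(q \right)} = \left(24 + q\right) q = q \left(24 + q\right)$)
$W{\left(h,F \right)} = 3 - \left(12400 + F\right)^{2}$ ($W{\left(h,F \right)} = 3 - \left(\left(6 + 4\right)^{2} \left(24 + \left(6 + 4\right)^{2}\right) + F\right)^{2} = 3 - \left(10^{2} \left(24 + 10^{2}\right) + F\right)^{2} = 3 - \left(100 \left(24 + 100\right) + F\right)^{2} = 3 - \left(100 \cdot 124 + F\right)^{2} = 3 - \left(12400 + F\right)^{2}$)
$\left(-4 - 1\right)^{2} W{\left(-2,-1 \right)} p{\left(-2 \right)} = \left(-4 - 1\right)^{2} \left(3 - \left(12400 - 1\right)^{2}\right) \left(-5\right) = \left(-5\right)^{2} \left(3 - 12399^{2}\right) \left(-5\right) = 25 \left(3 - 153735201\right) \left(-5\right) = 25 \left(-153735198\right) \left(-5\right) = \left(-3843379950\right) \left(-5\right) = 19216899750$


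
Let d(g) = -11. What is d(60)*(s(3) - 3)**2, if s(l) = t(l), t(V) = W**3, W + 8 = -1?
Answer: -5894064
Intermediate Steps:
W = -9 (W = -8 - 1 = -9)
t(V) = -729 (t(V) = (-9)**3 = -729)
s(l) = -729
d(60)*(s(3) - 3)**2 = -11*(-729 - 3)**2 = -11*(-732)**2 = -11*535824 = -5894064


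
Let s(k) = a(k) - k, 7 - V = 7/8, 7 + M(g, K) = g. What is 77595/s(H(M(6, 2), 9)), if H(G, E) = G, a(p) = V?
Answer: 206920/19 ≈ 10891.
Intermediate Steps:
M(g, K) = -7 + g
V = 49/8 (V = 7 - 7/8 = 49/8 ≈ 6.1250)
a(p) = 49/8
s(k) = 49/8 - k
77595/s(H(M(6, 2), 9)) = 77595/(49/8 - (-7 + 6)) = 77595/(49/8 - 1*(-1)) = 77595/(49/8 + 1) = 77595/(57/8) = 77595*(8/57) = 206920/19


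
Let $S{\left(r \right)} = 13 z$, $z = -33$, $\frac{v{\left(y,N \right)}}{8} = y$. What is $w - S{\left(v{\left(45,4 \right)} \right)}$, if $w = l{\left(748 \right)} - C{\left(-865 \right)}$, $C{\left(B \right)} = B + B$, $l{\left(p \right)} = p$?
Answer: $2907$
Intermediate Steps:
$C{\left(B \right)} = 2 B$
$v{\left(y,N \right)} = 8 y$
$S{\left(r \right)} = -429$ ($S{\left(r \right)} = 13 \left(-33\right) = -429$)
$w = 2478$ ($w = 748 - 2 \left(-865\right) = 748 - -1730 = 748 + 1730 = 2478$)
$w - S{\left(v{\left(45,4 \right)} \right)} = 2478 - -429 = 2478 + 429 = 2907$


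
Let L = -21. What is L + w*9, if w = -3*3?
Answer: -102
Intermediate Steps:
w = -9
L + w*9 = -21 - 9*9 = -21 - 81 = -102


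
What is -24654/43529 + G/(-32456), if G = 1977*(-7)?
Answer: -197772393/1412777224 ≈ -0.13999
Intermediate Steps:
G = -13839
-24654/43529 + G/(-32456) = -24654/43529 - 13839/(-32456) = -24654*1/43529 - 13839*(-1/32456) = -24654/43529 + 13839/32456 = -197772393/1412777224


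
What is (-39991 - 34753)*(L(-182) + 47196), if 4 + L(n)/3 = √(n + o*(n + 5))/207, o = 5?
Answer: -3526720896 - 74744*I*√1067/69 ≈ -3.5267e+9 - 35384.0*I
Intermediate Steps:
L(n) = -12 + √(25 + 6*n)/69 (L(n) = -12 + 3*(√(n + 5*(n + 5))/207) = -12 + 3*(√(n + 5*(5 + n))*(1/207)) = -12 + 3*(√(n + (25 + 5*n))*(1/207)) = -12 + 3*(√(25 + 6*n)*(1/207)) = -12 + 3*(√(25 + 6*n)/207) = -12 + √(25 + 6*n)/69)
(-39991 - 34753)*(L(-182) + 47196) = (-39991 - 34753)*((-12 + √(25 + 6*(-182))/69) + 47196) = -74744*((-12 + √(25 - 1092)/69) + 47196) = -74744*((-12 + √(-1067)/69) + 47196) = -74744*((-12 + (I*√1067)/69) + 47196) = -74744*((-12 + I*√1067/69) + 47196) = -74744*(47184 + I*√1067/69) = -3526720896 - 74744*I*√1067/69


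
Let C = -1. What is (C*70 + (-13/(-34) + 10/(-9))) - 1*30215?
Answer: -9267433/306 ≈ -30286.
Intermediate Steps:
(C*70 + (-13/(-34) + 10/(-9))) - 1*30215 = (-1*70 + (-13/(-34) + 10/(-9))) - 1*30215 = (-70 + (-13*(-1/34) + 10*(-1/9))) - 30215 = (-70 + (13/34 - 10/9)) - 30215 = (-70 - 223/306) - 30215 = -21643/306 - 30215 = -9267433/306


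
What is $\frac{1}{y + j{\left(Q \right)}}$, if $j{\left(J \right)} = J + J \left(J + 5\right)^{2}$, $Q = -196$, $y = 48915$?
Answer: $- \frac{1}{7101557} \approx -1.4081 \cdot 10^{-7}$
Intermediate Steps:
$j{\left(J \right)} = J + J \left(5 + J\right)^{2}$
$\frac{1}{y + j{\left(Q \right)}} = \frac{1}{48915 - 196 \left(1 + \left(5 - 196\right)^{2}\right)} = \frac{1}{48915 - 196 \left(1 + \left(-191\right)^{2}\right)} = \frac{1}{48915 - 196 \left(1 + 36481\right)} = \frac{1}{48915 - 7150472} = \frac{1}{-7101557} = - \frac{1}{7101557}$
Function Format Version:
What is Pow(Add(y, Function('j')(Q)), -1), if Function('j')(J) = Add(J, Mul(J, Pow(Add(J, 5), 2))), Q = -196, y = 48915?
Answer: Rational(-1, 7101557) ≈ -1.4081e-7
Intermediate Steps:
Function('j')(J) = Add(J, Mul(J, Pow(Add(5, J), 2)))
Pow(Add(y, Function('j')(Q)), -1) = Pow(Add(48915, Mul(-196, Add(1, Pow(Add(5, -196), 2)))), -1) = Pow(Add(48915, Mul(-196, Add(1, Pow(-191, 2)))), -1) = Pow(Add(48915, Mul(-196, Add(1, 36481))), -1) = Pow(Add(48915, Mul(-196, 36482)), -1) = Pow(Add(48915, -7150472), -1) = Pow(-7101557, -1) = Rational(-1, 7101557)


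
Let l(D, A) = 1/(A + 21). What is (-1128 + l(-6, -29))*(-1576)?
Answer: 1777925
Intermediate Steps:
l(D, A) = 1/(21 + A)
(-1128 + l(-6, -29))*(-1576) = (-1128 + 1/(21 - 29))*(-1576) = (-1128 + 1/(-8))*(-1576) = (-1128 - 1/8)*(-1576) = -9025/8*(-1576) = 1777925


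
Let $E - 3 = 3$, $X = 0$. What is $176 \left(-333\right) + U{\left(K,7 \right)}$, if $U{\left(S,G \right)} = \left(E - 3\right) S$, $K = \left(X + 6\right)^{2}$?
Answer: $-58500$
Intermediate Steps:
$E = 6$ ($E = 3 + 3 = 6$)
$K = 36$ ($K = \left(0 + 6\right)^{2} = 6^{2} = 36$)
$U{\left(S,G \right)} = 3 S$ ($U{\left(S,G \right)} = \left(6 - 3\right) S = 3 S$)
$176 \left(-333\right) + U{\left(K,7 \right)} = 176 \left(-333\right) + 3 \cdot 36 = -58608 + 108 = -58500$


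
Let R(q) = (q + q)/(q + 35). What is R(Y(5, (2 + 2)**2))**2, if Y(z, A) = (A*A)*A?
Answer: 67108864/17065161 ≈ 3.9325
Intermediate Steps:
Y(z, A) = A**3 (Y(z, A) = A**2*A = A**3)
R(q) = 2*q/(35 + q) (R(q) = (2*q)/(35 + q) = 2*q/(35 + q))
R(Y(5, (2 + 2)**2))**2 = (2*((2 + 2)**2)**3/(35 + ((2 + 2)**2)**3))**2 = (2*(4**2)**3/(35 + (4**2)**3))**2 = (2*16**3/(35 + 16**3))**2 = (2*4096/(35 + 4096))**2 = (2*4096/4131)**2 = (2*4096*(1/4131))**2 = (8192/4131)**2 = 67108864/17065161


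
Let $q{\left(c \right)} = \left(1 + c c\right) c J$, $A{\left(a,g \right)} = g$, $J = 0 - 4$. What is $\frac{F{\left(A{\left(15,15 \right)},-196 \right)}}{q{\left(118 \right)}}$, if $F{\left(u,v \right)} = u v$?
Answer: $\frac{147}{328630} \approx 0.00044731$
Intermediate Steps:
$J = -4$ ($J = 0 - 4 = -4$)
$q{\left(c \right)} = - 4 c \left(1 + c^{2}\right)$ ($q{\left(c \right)} = \left(1 + c c\right) c \left(-4\right) = \left(1 + c^{2}\right) c \left(-4\right) = c \left(1 + c^{2}\right) \left(-4\right) = - 4 c \left(1 + c^{2}\right)$)
$\frac{F{\left(A{\left(15,15 \right)},-196 \right)}}{q{\left(118 \right)}} = \frac{15 \left(-196\right)}{\left(-4\right) 118 \left(1 + 118^{2}\right)} = - \frac{2940}{\left(-4\right) 118 \left(1 + 13924\right)} = - \frac{2940}{\left(-4\right) 118 \cdot 13925} = - \frac{2940}{-6572600} = \left(-2940\right) \left(- \frac{1}{6572600}\right) = \frac{147}{328630}$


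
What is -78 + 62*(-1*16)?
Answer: -1070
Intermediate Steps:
-78 + 62*(-1*16) = -78 + 62*(-16) = -78 - 992 = -1070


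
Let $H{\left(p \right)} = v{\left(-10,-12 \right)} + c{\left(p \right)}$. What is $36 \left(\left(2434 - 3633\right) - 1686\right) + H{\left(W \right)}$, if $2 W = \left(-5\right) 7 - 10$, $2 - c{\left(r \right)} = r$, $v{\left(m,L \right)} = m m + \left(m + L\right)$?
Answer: $- \frac{207515}{2} \approx -1.0376 \cdot 10^{5}$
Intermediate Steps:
$v{\left(m,L \right)} = L + m + m^{2}$ ($v{\left(m,L \right)} = m^{2} + \left(L + m\right) = L + m + m^{2}$)
$c{\left(r \right)} = 2 - r$
$W = - \frac{45}{2}$ ($W = \frac{\left(-5\right) 7 - 10}{2} = \frac{-35 - 10}{2} = \frac{1}{2} \left(-45\right) = - \frac{45}{2} \approx -22.5$)
$H{\left(p \right)} = 80 - p$ ($H{\left(p \right)} = \left(-12 - 10 + \left(-10\right)^{2}\right) - \left(-2 + p\right) = \left(-12 - 10 + 100\right) - \left(-2 + p\right) = 78 - \left(-2 + p\right) = 80 - p$)
$36 \left(\left(2434 - 3633\right) - 1686\right) + H{\left(W \right)} = 36 \left(\left(2434 - 3633\right) - 1686\right) + \left(80 - - \frac{45}{2}\right) = 36 \left(-1199 - 1686\right) + \left(80 + \frac{45}{2}\right) = 36 \left(-2885\right) + \frac{205}{2} = -103860 + \frac{205}{2} = - \frac{207515}{2}$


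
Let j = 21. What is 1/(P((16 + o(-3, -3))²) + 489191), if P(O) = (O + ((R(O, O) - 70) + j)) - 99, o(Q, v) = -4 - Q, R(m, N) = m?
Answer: 1/489493 ≈ 2.0429e-6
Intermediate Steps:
P(O) = -148 + 2*O (P(O) = (O + ((O - 70) + 21)) - 99 = (O + ((-70 + O) + 21)) - 99 = (O + (-49 + O)) - 99 = (-49 + 2*O) - 99 = -148 + 2*O)
1/(P((16 + o(-3, -3))²) + 489191) = 1/((-148 + 2*(16 + (-4 - 1*(-3)))²) + 489191) = 1/((-148 + 2*(16 + (-4 + 3))²) + 489191) = 1/((-148 + 2*(16 - 1)²) + 489191) = 1/((-148 + 2*15²) + 489191) = 1/((-148 + 2*225) + 489191) = 1/((-148 + 450) + 489191) = 1/(302 + 489191) = 1/489493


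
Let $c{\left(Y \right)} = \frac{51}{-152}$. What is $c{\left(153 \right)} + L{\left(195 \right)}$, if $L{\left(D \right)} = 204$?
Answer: $\frac{30957}{152} \approx 203.66$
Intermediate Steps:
$c{\left(Y \right)} = - \frac{51}{152}$ ($c{\left(Y \right)} = 51 \left(- \frac{1}{152}\right) = - \frac{51}{152}$)
$c{\left(153 \right)} + L{\left(195 \right)} = - \frac{51}{152} + 204 = \frac{30957}{152}$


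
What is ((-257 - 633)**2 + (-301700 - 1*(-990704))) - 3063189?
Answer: -1582085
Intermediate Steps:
((-257 - 633)**2 + (-301700 - 1*(-990704))) - 3063189 = ((-890)**2 + (-301700 + 990704)) - 3063189 = (792100 + 689004) - 3063189 = 1481104 - 3063189 = -1582085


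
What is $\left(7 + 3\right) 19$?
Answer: $190$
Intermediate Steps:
$\left(7 + 3\right) 19 = 10 \cdot 19 = 190$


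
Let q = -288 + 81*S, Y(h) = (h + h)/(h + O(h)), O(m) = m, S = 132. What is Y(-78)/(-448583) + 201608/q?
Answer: 22609477765/1166764383 ≈ 19.378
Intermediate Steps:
Y(h) = 1 (Y(h) = (h + h)/(h + h) = (2*h)/((2*h)) = (2*h)*(1/(2*h)) = 1)
q = 10404 (q = -288 + 81*132 = -288 + 10692 = 10404)
Y(-78)/(-448583) + 201608/q = 1/(-448583) + 201608/10404 = 1*(-1/448583) + 201608*(1/10404) = -1/448583 + 50402/2601 = 22609477765/1166764383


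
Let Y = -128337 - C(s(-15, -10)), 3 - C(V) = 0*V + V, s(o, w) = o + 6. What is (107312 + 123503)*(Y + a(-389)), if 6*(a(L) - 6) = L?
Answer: -177830724305/6 ≈ -2.9638e+10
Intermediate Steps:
s(o, w) = 6 + o
C(V) = 3 - V (C(V) = 3 - (0*V + V) = 3 - (0 + V) = 3 - V)
a(L) = 6 + L/6
Y = -128349 (Y = -128337 - (3 - (6 - 15)) = -128337 - (3 - 1*(-9)) = -128337 - (3 + 9) = -128337 - 1*12 = -128337 - 12 = -128349)
(107312 + 123503)*(Y + a(-389)) = (107312 + 123503)*(-128349 + (6 + (⅙)*(-389))) = 230815*(-128349 + (6 - 389/6)) = 230815*(-128349 - 353/6) = 230815*(-770447/6) = -177830724305/6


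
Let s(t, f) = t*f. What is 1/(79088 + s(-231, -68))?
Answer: 1/94796 ≈ 1.0549e-5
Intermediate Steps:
s(t, f) = f*t
1/(79088 + s(-231, -68)) = 1/(79088 - 68*(-231)) = 1/(79088 + 15708) = 1/94796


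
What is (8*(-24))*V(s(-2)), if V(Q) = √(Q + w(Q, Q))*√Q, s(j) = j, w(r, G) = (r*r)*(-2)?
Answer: 384*√5 ≈ 858.65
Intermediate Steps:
w(r, G) = -2*r² (w(r, G) = r²*(-2) = -2*r²)
V(Q) = √Q*√(Q - 2*Q²) (V(Q) = √(Q - 2*Q²)*√Q = √Q*√(Q - 2*Q²))
(8*(-24))*V(s(-2)) = (8*(-24))*(√(-2)*√(-2*(1 - 2*(-2)))) = -192*I*√2*√(-2*(1 + 4)) = -192*I*√2*√(-2*5) = -192*I*√2*√(-10) = -192*I*√2*I*√10 = -(-384)*√5 = 384*√5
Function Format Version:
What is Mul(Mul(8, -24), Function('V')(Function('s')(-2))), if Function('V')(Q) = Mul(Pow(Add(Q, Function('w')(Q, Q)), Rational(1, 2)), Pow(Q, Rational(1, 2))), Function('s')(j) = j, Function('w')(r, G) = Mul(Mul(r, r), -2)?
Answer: Mul(384, Pow(5, Rational(1, 2))) ≈ 858.65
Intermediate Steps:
Function('w')(r, G) = Mul(-2, Pow(r, 2)) (Function('w')(r, G) = Mul(Pow(r, 2), -2) = Mul(-2, Pow(r, 2)))
Function('V')(Q) = Mul(Pow(Q, Rational(1, 2)), Pow(Add(Q, Mul(-2, Pow(Q, 2))), Rational(1, 2))) (Function('V')(Q) = Mul(Pow(Add(Q, Mul(-2, Pow(Q, 2))), Rational(1, 2)), Pow(Q, Rational(1, 2))) = Mul(Pow(Q, Rational(1, 2)), Pow(Add(Q, Mul(-2, Pow(Q, 2))), Rational(1, 2))))
Mul(Mul(8, -24), Function('V')(Function('s')(-2))) = Mul(Mul(8, -24), Mul(Pow(-2, Rational(1, 2)), Pow(Mul(-2, Add(1, Mul(-2, -2))), Rational(1, 2)))) = Mul(-192, Mul(Mul(I, Pow(2, Rational(1, 2))), Pow(Mul(-2, Add(1, 4)), Rational(1, 2)))) = Mul(-192, Mul(Mul(I, Pow(2, Rational(1, 2))), Pow(Mul(-2, 5), Rational(1, 2)))) = Mul(-192, Mul(Mul(I, Pow(2, Rational(1, 2))), Pow(-10, Rational(1, 2)))) = Mul(-192, Mul(Mul(I, Pow(2, Rational(1, 2))), Mul(I, Pow(10, Rational(1, 2))))) = Mul(-192, Mul(-2, Pow(5, Rational(1, 2)))) = Mul(384, Pow(5, Rational(1, 2)))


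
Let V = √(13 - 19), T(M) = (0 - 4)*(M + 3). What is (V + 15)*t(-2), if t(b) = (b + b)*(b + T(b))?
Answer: 360 + 24*I*√6 ≈ 360.0 + 58.788*I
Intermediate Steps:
T(M) = -12 - 4*M (T(M) = -4*(3 + M) = -12 - 4*M)
V = I*√6 (V = √(-6) = I*√6 ≈ 2.4495*I)
t(b) = 2*b*(-12 - 3*b) (t(b) = (b + b)*(b + (-12 - 4*b)) = (2*b)*(-12 - 3*b) = 2*b*(-12 - 3*b))
(V + 15)*t(-2) = (I*√6 + 15)*(-6*(-2)*(4 - 2)) = (15 + I*√6)*(-6*(-2)*2) = (15 + I*√6)*24 = 360 + 24*I*√6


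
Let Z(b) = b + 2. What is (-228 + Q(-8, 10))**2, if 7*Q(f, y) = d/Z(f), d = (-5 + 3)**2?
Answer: 22944100/441 ≈ 52027.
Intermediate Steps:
d = 4 (d = (-2)**2 = 4)
Z(b) = 2 + b
Q(f, y) = 4/(7*(2 + f)) (Q(f, y) = (4/(2 + f))/7 = 4/(7*(2 + f)))
(-228 + Q(-8, 10))**2 = (-228 + 4/(7*(2 - 8)))**2 = (-228 + (4/7)/(-6))**2 = (-228 + (4/7)*(-1/6))**2 = (-228 - 2/21)**2 = (-4790/21)**2 = 22944100/441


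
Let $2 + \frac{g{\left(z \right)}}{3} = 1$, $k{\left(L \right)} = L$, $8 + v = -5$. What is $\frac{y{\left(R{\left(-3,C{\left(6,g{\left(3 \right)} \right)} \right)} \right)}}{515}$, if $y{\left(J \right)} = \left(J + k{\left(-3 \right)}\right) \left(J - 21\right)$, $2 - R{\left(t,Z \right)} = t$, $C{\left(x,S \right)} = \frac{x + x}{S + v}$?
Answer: $- \frac{32}{515} \approx -0.062136$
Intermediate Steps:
$v = -13$ ($v = -8 - 5 = -13$)
$g{\left(z \right)} = -3$ ($g{\left(z \right)} = -6 + 3 \cdot 1 = -6 + 3 = -3$)
$C{\left(x,S \right)} = \frac{2 x}{-13 + S}$ ($C{\left(x,S \right)} = \frac{x + x}{S - 13} = \frac{2 x}{-13 + S}$)
$R{\left(t,Z \right)} = 2 - t$
$y{\left(J \right)} = \left(-21 + J\right) \left(-3 + J\right)$ ($y{\left(J \right)} = \left(J - 3\right) \left(J - 21\right) = \left(-3 + J\right) \left(-21 + J\right) = \left(-21 + J\right) \left(-3 + J\right)$)
$\frac{y{\left(R{\left(-3,C{\left(6,g{\left(3 \right)} \right)} \right)} \right)}}{515} = \frac{63 + \left(2 - -3\right)^{2} - 24 \left(2 - -3\right)}{515} = \left(63 + \left(2 + 3\right)^{2} - 24 \left(2 + 3\right)\right) \frac{1}{515} = \left(63 + 5^{2} - 120\right) \frac{1}{515} = \left(63 + 25 - 120\right) \frac{1}{515} = \left(-32\right) \frac{1}{515} = - \frac{32}{515}$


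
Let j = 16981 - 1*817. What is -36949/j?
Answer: -36949/16164 ≈ -2.2859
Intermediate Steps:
j = 16164 (j = 16981 - 817 = 16164)
-36949/j = -36949/16164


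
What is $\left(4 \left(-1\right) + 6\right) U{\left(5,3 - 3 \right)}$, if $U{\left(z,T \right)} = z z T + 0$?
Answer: $0$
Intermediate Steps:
$U{\left(z,T \right)} = T z^{2}$ ($U{\left(z,T \right)} = z^{2} T + 0 = T z^{2} + 0 = T z^{2}$)
$\left(4 \left(-1\right) + 6\right) U{\left(5,3 - 3 \right)} = \left(4 \left(-1\right) + 6\right) \left(3 - 3\right) 5^{2} = \left(-4 + 6\right) 0 \cdot 25 = 2 \cdot 0 = 0$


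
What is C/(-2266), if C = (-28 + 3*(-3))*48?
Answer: 888/1133 ≈ 0.78376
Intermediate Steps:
C = -1776 (C = (-28 - 9)*48 = -37*48 = -1776)
C/(-2266) = -1776/(-2266) = -1776*(-1/2266) = 888/1133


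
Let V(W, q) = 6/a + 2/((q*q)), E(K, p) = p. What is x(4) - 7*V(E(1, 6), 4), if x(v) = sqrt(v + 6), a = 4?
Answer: -91/8 + sqrt(10) ≈ -8.2127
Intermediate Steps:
x(v) = sqrt(6 + v)
V(W, q) = 3/2 + 2/q**2 (V(W, q) = 6/4 + 2/((q*q)) = 6*(1/4) + 2/(q**2) = 3/2 + 2/q**2)
x(4) - 7*V(E(1, 6), 4) = sqrt(6 + 4) - 7*(3/2 + 2/4**2) = sqrt(10) - 7*(3/2 + 2*(1/16)) = sqrt(10) - 7*(3/2 + 1/8) = sqrt(10) - 7*13/8 = sqrt(10) - 91/8 = -91/8 + sqrt(10)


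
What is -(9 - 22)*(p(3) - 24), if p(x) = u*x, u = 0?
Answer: -312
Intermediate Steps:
p(x) = 0 (p(x) = 0*x = 0)
-(9 - 22)*(p(3) - 24) = -(9 - 22)*(0 - 24) = -(-13)*(-24) = -1*312 = -312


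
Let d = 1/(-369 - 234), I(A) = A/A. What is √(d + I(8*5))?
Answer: √40334/201 ≈ 0.99917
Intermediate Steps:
I(A) = 1
d = -1/603 (d = 1/(-603) = -1/603 ≈ -0.0016584)
√(d + I(8*5)) = √(-1/603 + 1) = √(602/603) = √40334/201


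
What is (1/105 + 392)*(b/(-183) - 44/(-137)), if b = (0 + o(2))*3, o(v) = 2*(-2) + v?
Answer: 40584746/292495 ≈ 138.75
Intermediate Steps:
o(v) = -4 + v
b = -6 (b = (0 + (-4 + 2))*3 = (0 - 2)*3 = -2*3 = -6)
(1/105 + 392)*(b/(-183) - 44/(-137)) = (1/105 + 392)*(-6/(-183) - 44/(-137)) = (1/105 + 392)*(-6*(-1/183) - 44*(-1/137)) = 41161*(2/61 + 44/137)/105 = (41161/105)*(2958/8357) = 40584746/292495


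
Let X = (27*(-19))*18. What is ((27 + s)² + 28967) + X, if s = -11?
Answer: 19989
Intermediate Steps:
X = -9234 (X = -513*18 = -9234)
((27 + s)² + 28967) + X = ((27 - 11)² + 28967) - 9234 = (16² + 28967) - 9234 = (256 + 28967) - 9234 = 29223 - 9234 = 19989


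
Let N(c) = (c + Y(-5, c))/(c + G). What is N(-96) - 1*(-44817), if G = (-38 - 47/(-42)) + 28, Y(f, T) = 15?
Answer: 197422287/4405 ≈ 44818.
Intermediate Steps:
G = -373/42 (G = (-38 - 47*(-1/42)) + 28 = (-38 + 47/42) + 28 = -1549/42 + 28 = -373/42 ≈ -8.8810)
N(c) = (15 + c)/(-373/42 + c) (N(c) = (c + 15)/(c - 373/42) = (15 + c)/(-373/42 + c))
N(-96) - 1*(-44817) = 42*(15 - 96)/(-373 + 42*(-96)) - 1*(-44817) = 42*(-81)/(-373 - 4032) + 44817 = 42*(-81)/(-4405) + 44817 = 42*(-1/4405)*(-81) + 44817 = 3402/4405 + 44817 = 197422287/4405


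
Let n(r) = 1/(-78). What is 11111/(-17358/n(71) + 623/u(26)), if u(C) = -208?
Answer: 2311088/281615569 ≈ 0.0082065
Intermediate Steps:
n(r) = -1/78
11111/(-17358/n(71) + 623/u(26)) = 11111/(-17358/(-1/78) + 623/(-208)) = 11111/(-17358*(-78) + 623*(-1/208)) = 11111/(1353924 - 623/208) = 11111/(281615569/208) = 11111*(208/281615569) = 2311088/281615569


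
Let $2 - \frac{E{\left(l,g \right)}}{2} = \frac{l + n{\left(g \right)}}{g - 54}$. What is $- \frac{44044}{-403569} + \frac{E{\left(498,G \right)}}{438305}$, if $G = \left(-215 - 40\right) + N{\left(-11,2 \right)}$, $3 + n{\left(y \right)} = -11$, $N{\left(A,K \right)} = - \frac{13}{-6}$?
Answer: $\frac{35545278489088}{325647697713345} \approx 0.10915$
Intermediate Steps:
$N{\left(A,K \right)} = \frac{13}{6}$ ($N{\left(A,K \right)} = \left(-13\right) \left(- \frac{1}{6}\right) = \frac{13}{6}$)
$n{\left(y \right)} = -14$ ($n{\left(y \right)} = -3 - 11 = -14$)
$G = - \frac{1517}{6}$ ($G = \left(-215 - 40\right) + \frac{13}{6} = -255 + \frac{13}{6} = - \frac{1517}{6} \approx -252.83$)
$E{\left(l,g \right)} = 4 - \frac{2 \left(-14 + l\right)}{-54 + g}$ ($E{\left(l,g \right)} = 4 - 2 \frac{l - 14}{g - 54} = 4 - 2 \frac{-14 + l}{-54 + g} = 4 - \frac{2 \left(-14 + l\right)}{-54 + g}$)
$- \frac{44044}{-403569} + \frac{E{\left(498,G \right)}}{438305} = - \frac{44044}{-403569} + \frac{2 \frac{1}{-54 - \frac{1517}{6}} \left(-94 - 498 + 2 \left(- \frac{1517}{6}\right)\right)}{438305} = \left(-44044\right) \left(- \frac{1}{403569}\right) + \frac{2 \left(-94 - 498 - \frac{1517}{3}\right)}{- \frac{1841}{6}} \cdot \frac{1}{438305} = \frac{44044}{403569} + 2 \left(- \frac{6}{1841}\right) \left(- \frac{3293}{3}\right) \frac{1}{438305} = \frac{44044}{403569} + \frac{13172}{1841} \cdot \frac{1}{438305} = \frac{44044}{403569} + \frac{13172}{806919505} = \frac{35545278489088}{325647697713345}$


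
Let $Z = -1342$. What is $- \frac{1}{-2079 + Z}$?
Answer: $\frac{1}{3421} \approx 0.00029231$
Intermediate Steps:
$- \frac{1}{-2079 + Z} = - \frac{1}{-2079 - 1342} = - \frac{1}{-3421} = \left(-1\right) \left(- \frac{1}{3421}\right) = \frac{1}{3421}$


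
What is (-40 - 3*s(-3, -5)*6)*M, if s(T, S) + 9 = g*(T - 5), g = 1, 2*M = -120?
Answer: -15960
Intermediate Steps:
M = -60 (M = (½)*(-120) = -60)
s(T, S) = -14 + T (s(T, S) = -9 + 1*(T - 5) = -9 + 1*(-5 + T) = -9 + (-5 + T) = -14 + T)
(-40 - 3*s(-3, -5)*6)*M = (-40 - 3*(-14 - 3)*6)*(-60) = (-40 - 3*(-17)*6)*(-60) = (-40 + 51*6)*(-60) = (-40 + 306)*(-60) = 266*(-60) = -15960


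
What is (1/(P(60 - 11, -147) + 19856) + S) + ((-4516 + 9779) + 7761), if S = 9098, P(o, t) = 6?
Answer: 439387165/19862 ≈ 22122.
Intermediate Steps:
(1/(P(60 - 11, -147) + 19856) + S) + ((-4516 + 9779) + 7761) = (1/(6 + 19856) + 9098) + ((-4516 + 9779) + 7761) = (1/19862 + 9098) + (5263 + 7761) = (1/19862 + 9098) + 13024 = 180704477/19862 + 13024 = 439387165/19862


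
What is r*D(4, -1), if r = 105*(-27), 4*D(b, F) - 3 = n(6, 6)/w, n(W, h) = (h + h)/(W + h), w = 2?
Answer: -19845/8 ≈ -2480.6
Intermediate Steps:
n(W, h) = 2*h/(W + h) (n(W, h) = (2*h)/(W + h) = 2*h/(W + h))
D(b, F) = 7/8 (D(b, F) = ¾ + ((2*6/(6 + 6))/2)/4 = ¾ + ((2*6/12)*(½))/4 = ¾ + ((2*6*(1/12))*(½))/4 = ¾ + (1*(½))/4 = ¾ + (¼)*(½) = ¾ + ⅛ = 7/8)
r = -2835
r*D(4, -1) = -2835*7/8 = -19845/8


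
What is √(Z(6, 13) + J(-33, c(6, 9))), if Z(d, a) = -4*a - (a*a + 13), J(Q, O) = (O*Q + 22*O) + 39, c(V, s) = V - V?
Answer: I*√195 ≈ 13.964*I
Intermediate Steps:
c(V, s) = 0
J(Q, O) = 39 + 22*O + O*Q (J(Q, O) = (22*O + O*Q) + 39 = 39 + 22*O + O*Q)
Z(d, a) = -13 - a² - 4*a (Z(d, a) = -4*a - (a² + 13) = -4*a - (13 + a²) = -4*a + (-13 - a²) = -13 - a² - 4*a)
√(Z(6, 13) + J(-33, c(6, 9))) = √((-13 - 1*13² - 4*13) + (39 + 22*0 + 0*(-33))) = √((-13 - 1*169 - 52) + (39 + 0 + 0)) = √((-13 - 169 - 52) + 39) = √(-234 + 39) = √(-195) = I*√195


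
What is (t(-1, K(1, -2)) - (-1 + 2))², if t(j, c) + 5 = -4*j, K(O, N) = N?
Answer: 4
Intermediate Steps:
t(j, c) = -5 - 4*j
(t(-1, K(1, -2)) - (-1 + 2))² = ((-5 - 4*(-1)) - (-1 + 2))² = ((-5 + 4) - 1)² = (-1 - 1*1)² = (-1 - 1)² = (-2)² = 4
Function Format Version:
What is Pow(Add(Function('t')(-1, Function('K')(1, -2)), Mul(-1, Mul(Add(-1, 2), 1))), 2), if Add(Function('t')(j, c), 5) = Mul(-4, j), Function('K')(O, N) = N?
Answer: 4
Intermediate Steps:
Function('t')(j, c) = Add(-5, Mul(-4, j))
Pow(Add(Function('t')(-1, Function('K')(1, -2)), Mul(-1, Mul(Add(-1, 2), 1))), 2) = Pow(Add(Add(-5, Mul(-4, -1)), Mul(-1, Mul(Add(-1, 2), 1))), 2) = Pow(Add(Add(-5, 4), Mul(-1, Mul(1, 1))), 2) = Pow(Add(-1, Mul(-1, 1)), 2) = Pow(Add(-1, -1), 2) = Pow(-2, 2) = 4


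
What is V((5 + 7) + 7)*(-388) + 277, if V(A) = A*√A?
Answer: 277 - 7372*√19 ≈ -31857.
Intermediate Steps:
V(A) = A^(3/2)
V((5 + 7) + 7)*(-388) + 277 = ((5 + 7) + 7)^(3/2)*(-388) + 277 = (12 + 7)^(3/2)*(-388) + 277 = 19^(3/2)*(-388) + 277 = (19*√19)*(-388) + 277 = -7372*√19 + 277 = 277 - 7372*√19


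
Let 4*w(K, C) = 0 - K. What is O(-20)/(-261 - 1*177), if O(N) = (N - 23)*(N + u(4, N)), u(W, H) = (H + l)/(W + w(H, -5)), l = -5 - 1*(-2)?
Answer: -8729/3942 ≈ -2.2144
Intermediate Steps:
w(K, C) = -K/4 (w(K, C) = (0 - K)/4 = (-K)/4 = -K/4)
l = -3 (l = -5 + 2 = -3)
u(W, H) = (-3 + H)/(W - H/4) (u(W, H) = (H - 3)/(W - H/4) = (-3 + H)/(W - H/4))
O(N) = (-23 + N)*(N + 4*(3 - N)/(-16 + N)) (O(N) = (N - 23)*(N + 4*(3 - N)/(N - 4*4)) = (-23 + N)*(N + 4*(3 - N)/(N - 16)) = (-23 + N)*(N + 4*(3 - N)/(-16 + N)))
O(-20)/(-261 - 1*177) = ((-276 + (-20)³ - 43*(-20)² + 472*(-20))/(-16 - 20))/(-261 - 1*177) = ((-276 - 8000 - 43*400 - 9440)/(-36))/(-261 - 177) = -(-276 - 8000 - 17200 - 9440)/36/(-438) = -1/36*(-34916)*(-1/438) = (8729/9)*(-1/438) = -8729/3942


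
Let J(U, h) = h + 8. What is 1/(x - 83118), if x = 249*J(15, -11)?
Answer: -1/83865 ≈ -1.1924e-5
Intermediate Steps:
J(U, h) = 8 + h
x = -747 (x = 249*(8 - 11) = 249*(-3) = -747)
1/(x - 83118) = 1/(-747 - 83118) = 1/(-83865) = -1/83865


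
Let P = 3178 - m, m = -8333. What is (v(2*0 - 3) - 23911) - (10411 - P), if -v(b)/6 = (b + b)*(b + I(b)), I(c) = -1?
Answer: -22955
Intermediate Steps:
P = 11511 (P = 3178 - 1*(-8333) = 3178 + 8333 = 11511)
v(b) = -12*b*(-1 + b) (v(b) = -6*(b + b)*(b - 1) = -6*2*b*(-1 + b) = -12*b*(-1 + b))
(v(2*0 - 3) - 23911) - (10411 - P) = (12*(2*0 - 3)*(1 - (2*0 - 3)) - 23911) - (10411 - 1*11511) = (12*(0 - 3)*(1 - (0 - 3)) - 23911) - (10411 - 11511) = (12*(-3)*(1 - 1*(-3)) - 23911) - 1*(-1100) = (12*(-3)*(1 + 3) - 23911) + 1100 = (12*(-3)*4 - 23911) + 1100 = (-144 - 23911) + 1100 = -24055 + 1100 = -22955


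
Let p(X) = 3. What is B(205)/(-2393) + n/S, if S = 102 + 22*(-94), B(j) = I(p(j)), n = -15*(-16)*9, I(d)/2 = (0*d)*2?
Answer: -1080/983 ≈ -1.0987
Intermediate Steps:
I(d) = 0 (I(d) = 2*((0*d)*2) = 2*(0*2) = 2*0 = 0)
n = 2160 (n = 240*9 = 2160)
B(j) = 0
S = -1966 (S = 102 - 2068 = -1966)
B(205)/(-2393) + n/S = 0/(-2393) + 2160/(-1966) = 0*(-1/2393) + 2160*(-1/1966) = 0 - 1080/983 = -1080/983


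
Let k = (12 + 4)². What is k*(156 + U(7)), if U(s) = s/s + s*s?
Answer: 52736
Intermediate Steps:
U(s) = 1 + s²
k = 256 (k = 16² = 256)
k*(156 + U(7)) = 256*(156 + (1 + 7²)) = 256*(156 + (1 + 49)) = 256*(156 + 50) = 256*206 = 52736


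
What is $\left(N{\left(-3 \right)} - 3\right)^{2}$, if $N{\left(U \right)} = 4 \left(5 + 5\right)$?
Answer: $1369$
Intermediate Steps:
$N{\left(U \right)} = 40$ ($N{\left(U \right)} = 4 \cdot 10 = 40$)
$\left(N{\left(-3 \right)} - 3\right)^{2} = \left(40 - 3\right)^{2} = 37^{2} = 1369$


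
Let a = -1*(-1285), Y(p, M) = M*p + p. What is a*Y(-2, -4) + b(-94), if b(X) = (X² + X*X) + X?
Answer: 25288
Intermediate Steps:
Y(p, M) = p + M*p
b(X) = X + 2*X² (b(X) = (X² + X²) + X = 2*X² + X = X + 2*X²)
a = 1285
a*Y(-2, -4) + b(-94) = 1285*(-2*(1 - 4)) - 94*(1 + 2*(-94)) = 1285*(-2*(-3)) - 94*(1 - 188) = 1285*6 - 94*(-187) = 7710 + 17578 = 25288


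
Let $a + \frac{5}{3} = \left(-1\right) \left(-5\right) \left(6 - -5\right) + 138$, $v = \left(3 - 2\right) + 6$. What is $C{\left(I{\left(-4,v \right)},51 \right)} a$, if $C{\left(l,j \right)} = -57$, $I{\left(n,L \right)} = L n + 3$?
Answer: $-10906$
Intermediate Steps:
$v = 7$ ($v = 1 + 6 = 7$)
$I{\left(n,L \right)} = 3 + L n$
$a = \frac{574}{3}$ ($a = - \frac{5}{3} + \left(\left(-1\right) \left(-5\right) \left(6 - -5\right) + 138\right) = - \frac{5}{3} + \left(5 \left(6 + 5\right) + 138\right) = - \frac{5}{3} + \left(5 \cdot 11 + 138\right) = - \frac{5}{3} + \left(55 + 138\right) = - \frac{5}{3} + 193 = \frac{574}{3} \approx 191.33$)
$C{\left(I{\left(-4,v \right)},51 \right)} a = \left(-57\right) \frac{574}{3} = -10906$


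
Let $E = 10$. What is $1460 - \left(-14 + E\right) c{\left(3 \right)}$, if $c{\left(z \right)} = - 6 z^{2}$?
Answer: $1244$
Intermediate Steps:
$1460 - \left(-14 + E\right) c{\left(3 \right)} = 1460 - \left(-14 + 10\right) \left(- 6 \cdot 3^{2}\right) = 1460 - - 4 \left(\left(-6\right) 9\right) = 1460 - \left(-4\right) \left(-54\right) = 1460 - 216 = 1244$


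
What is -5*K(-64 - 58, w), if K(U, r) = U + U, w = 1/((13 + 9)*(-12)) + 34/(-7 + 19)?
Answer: 1220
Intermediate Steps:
w = 249/88 (w = -1/12/22 + 34/12 = (1/22)*(-1/12) + 34*(1/12) = -1/264 + 17/6 = 249/88 ≈ 2.8295)
K(U, r) = 2*U
-5*K(-64 - 58, w) = -10*(-64 - 58) = -10*(-122) = -5*(-244) = 1220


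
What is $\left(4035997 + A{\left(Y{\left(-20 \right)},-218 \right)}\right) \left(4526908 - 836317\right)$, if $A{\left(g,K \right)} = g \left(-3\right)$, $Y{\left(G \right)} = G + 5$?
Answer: $14895380280822$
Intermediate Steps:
$Y{\left(G \right)} = 5 + G$
$A{\left(g,K \right)} = - 3 g$
$\left(4035997 + A{\left(Y{\left(-20 \right)},-218 \right)}\right) \left(4526908 - 836317\right) = \left(4035997 - 3 \left(5 - 20\right)\right) \left(4526908 - 836317\right) = \left(4035997 - -45\right) 3690591 = \left(4035997 + 45\right) 3690591 = 4036042 \cdot 3690591 = 14895380280822$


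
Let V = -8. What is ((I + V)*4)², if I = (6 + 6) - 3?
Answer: 16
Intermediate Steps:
I = 9 (I = 12 - 3 = 9)
((I + V)*4)² = ((9 - 8)*4)² = (1*4)² = 4² = 16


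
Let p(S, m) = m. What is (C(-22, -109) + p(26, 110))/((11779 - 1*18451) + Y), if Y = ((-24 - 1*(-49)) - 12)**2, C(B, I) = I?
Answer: -1/6503 ≈ -0.00015378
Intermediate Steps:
Y = 169 (Y = ((-24 + 49) - 12)**2 = (25 - 12)**2 = 13**2 = 169)
(C(-22, -109) + p(26, 110))/((11779 - 1*18451) + Y) = (-109 + 110)/((11779 - 1*18451) + 169) = 1/((11779 - 18451) + 169) = 1/(-6672 + 169) = 1/(-6503) = 1*(-1/6503) = -1/6503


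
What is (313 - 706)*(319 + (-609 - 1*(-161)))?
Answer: 50697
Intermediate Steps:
(313 - 706)*(319 + (-609 - 1*(-161))) = -393*(319 + (-609 + 161)) = -393*(319 - 448) = -393*(-129) = 50697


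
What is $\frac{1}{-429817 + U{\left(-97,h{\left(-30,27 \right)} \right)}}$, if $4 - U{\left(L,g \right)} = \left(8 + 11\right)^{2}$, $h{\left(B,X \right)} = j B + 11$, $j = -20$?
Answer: $- \frac{1}{430174} \approx -2.3246 \cdot 10^{-6}$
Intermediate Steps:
$h{\left(B,X \right)} = 11 - 20 B$ ($h{\left(B,X \right)} = - 20 B + 11 = 11 - 20 B$)
$U{\left(L,g \right)} = -357$ ($U{\left(L,g \right)} = 4 - \left(8 + 11\right)^{2} = 4 - 19^{2} = 4 - 361 = -357$)
$\frac{1}{-429817 + U{\left(-97,h{\left(-30,27 \right)} \right)}} = \frac{1}{-429817 - 357} = \frac{1}{-430174} = - \frac{1}{430174}$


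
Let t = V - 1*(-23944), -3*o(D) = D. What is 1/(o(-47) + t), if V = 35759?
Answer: 3/179156 ≈ 1.6745e-5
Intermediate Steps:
o(D) = -D/3
t = 59703 (t = 35759 - 1*(-23944) = 35759 + 23944 = 59703)
1/(o(-47) + t) = 1/(-1/3*(-47) + 59703) = 1/(47/3 + 59703) = 1/(179156/3) = 3/179156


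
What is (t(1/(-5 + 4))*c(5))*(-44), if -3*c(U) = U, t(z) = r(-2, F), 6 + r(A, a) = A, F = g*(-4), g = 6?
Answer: -1760/3 ≈ -586.67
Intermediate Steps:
F = -24 (F = 6*(-4) = -24)
r(A, a) = -6 + A
t(z) = -8 (t(z) = -6 - 2 = -8)
c(U) = -U/3
(t(1/(-5 + 4))*c(5))*(-44) = -(-8)*5/3*(-44) = -8*(-5/3)*(-44) = (40/3)*(-44) = -1760/3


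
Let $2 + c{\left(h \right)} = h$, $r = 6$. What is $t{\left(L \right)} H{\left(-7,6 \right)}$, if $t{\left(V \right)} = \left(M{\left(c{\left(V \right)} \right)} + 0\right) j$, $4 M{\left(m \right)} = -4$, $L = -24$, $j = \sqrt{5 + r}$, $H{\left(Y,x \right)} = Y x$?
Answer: $42 \sqrt{11} \approx 139.3$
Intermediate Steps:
$c{\left(h \right)} = -2 + h$
$j = \sqrt{11}$ ($j = \sqrt{5 + 6} = \sqrt{11} \approx 3.3166$)
$M{\left(m \right)} = -1$ ($M{\left(m \right)} = \frac{1}{4} \left(-4\right) = -1$)
$t{\left(V \right)} = - \sqrt{11}$ ($t{\left(V \right)} = \left(-1 + 0\right) \sqrt{11} = - \sqrt{11}$)
$t{\left(L \right)} H{\left(-7,6 \right)} = - \sqrt{11} \left(\left(-7\right) 6\right) = - \sqrt{11} \left(-42\right) = 42 \sqrt{11}$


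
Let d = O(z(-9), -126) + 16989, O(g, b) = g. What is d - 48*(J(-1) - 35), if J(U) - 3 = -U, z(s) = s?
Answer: 18468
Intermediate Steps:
J(U) = 3 - U
d = 16980 (d = -9 + 16989 = 16980)
d - 48*(J(-1) - 35) = 16980 - 48*((3 - 1*(-1)) - 35) = 16980 - 48*((3 + 1) - 35) = 16980 - 48*(4 - 35) = 16980 - 48*(-31) = 16980 - 1*(-1488) = 16980 + 1488 = 18468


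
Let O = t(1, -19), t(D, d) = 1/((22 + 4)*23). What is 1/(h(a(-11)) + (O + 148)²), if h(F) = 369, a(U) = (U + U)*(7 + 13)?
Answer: 357604/7965090901 ≈ 4.4896e-5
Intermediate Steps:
a(U) = 40*U (a(U) = (2*U)*20 = 40*U)
t(D, d) = 1/598 (t(D, d) = (1/23)/26 = (1/26)*(1/23) = 1/598)
O = 1/598 ≈ 0.0016722
1/(h(a(-11)) + (O + 148)²) = 1/(369 + (1/598 + 148)²) = 1/(369 + (88505/598)²) = 1/(369 + 7833135025/357604) = 1/(7965090901/357604) = 357604/7965090901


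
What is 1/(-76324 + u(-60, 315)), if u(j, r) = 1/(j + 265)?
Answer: -205/15646419 ≈ -1.3102e-5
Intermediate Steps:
u(j, r) = 1/(265 + j)
1/(-76324 + u(-60, 315)) = 1/(-76324 + 1/(265 - 60)) = 1/(-76324 + 1/205) = 1/(-15646419/205) = -205/15646419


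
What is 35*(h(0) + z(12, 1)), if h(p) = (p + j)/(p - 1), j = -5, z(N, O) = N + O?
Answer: 630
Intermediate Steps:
h(p) = (-5 + p)/(-1 + p) (h(p) = (p - 5)/(p - 1) = (-5 + p)/(-1 + p))
35*(h(0) + z(12, 1)) = 35*((-5 + 0)/(-1 + 0) + (12 + 1)) = 35*(-5/(-1) + 13) = 35*(-1*(-5) + 13) = 35*(5 + 13) = 35*18 = 630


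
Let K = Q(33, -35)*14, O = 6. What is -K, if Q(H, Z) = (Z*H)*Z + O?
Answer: -566034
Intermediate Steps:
Q(H, Z) = 6 + H*Z² (Q(H, Z) = (Z*H)*Z + 6 = (H*Z)*Z + 6 = H*Z² + 6 = 6 + H*Z²)
K = 566034 (K = (6 + 33*(-35)²)*14 = (6 + 33*1225)*14 = (6 + 40425)*14 = 40431*14 = 566034)
-K = -1*566034 = -566034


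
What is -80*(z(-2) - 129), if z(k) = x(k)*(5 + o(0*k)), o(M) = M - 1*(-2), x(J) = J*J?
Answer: 8080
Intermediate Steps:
x(J) = J²
o(M) = 2 + M (o(M) = M + 2 = 2 + M)
z(k) = 7*k² (z(k) = k²*(5 + (2 + 0*k)) = k²*(5 + (2 + 0)) = k²*(5 + 2) = k²*7 = 7*k²)
-80*(z(-2) - 129) = -80*(7*(-2)² - 129) = -80*(7*4 - 129) = -80*(28 - 129) = -80*(-101) = 8080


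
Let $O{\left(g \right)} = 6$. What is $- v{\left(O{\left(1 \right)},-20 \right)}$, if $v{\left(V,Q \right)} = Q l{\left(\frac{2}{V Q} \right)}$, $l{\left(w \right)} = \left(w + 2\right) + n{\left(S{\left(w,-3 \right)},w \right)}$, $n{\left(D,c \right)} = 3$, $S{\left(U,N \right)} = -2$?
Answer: $\frac{299}{3} \approx 99.667$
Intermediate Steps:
$l{\left(w \right)} = 5 + w$ ($l{\left(w \right)} = \left(w + 2\right) + 3 = \left(2 + w\right) + 3 = 5 + w$)
$v{\left(V,Q \right)} = Q \left(5 + \frac{2}{Q V}\right)$ ($v{\left(V,Q \right)} = Q \left(5 + \frac{2}{V Q}\right) = Q \left(5 + \frac{2}{Q V}\right)$)
$- v{\left(O{\left(1 \right)},-20 \right)} = - (\frac{2}{6} + 5 \left(-20\right)) = - (2 \cdot \frac{1}{6} - 100) = - (\frac{1}{3} - 100) = \left(-1\right) \left(- \frac{299}{3}\right) = \frac{299}{3}$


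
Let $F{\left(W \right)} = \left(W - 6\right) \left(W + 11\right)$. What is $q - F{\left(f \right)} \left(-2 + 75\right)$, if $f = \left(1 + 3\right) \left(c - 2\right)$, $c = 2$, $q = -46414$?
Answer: $-41596$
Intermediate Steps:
$f = 0$ ($f = \left(1 + 3\right) \left(2 - 2\right) = 4 \cdot 0 = 0$)
$F{\left(W \right)} = \left(-6 + W\right) \left(11 + W\right)$
$q - F{\left(f \right)} \left(-2 + 75\right) = -46414 - \left(-66 + 0^{2} + 5 \cdot 0\right) \left(-2 + 75\right) = -46414 - \left(-66 + 0 + 0\right) 73 = -46414 - \left(-66\right) 73 = -46414 - -4818 = -46414 + 4818 = -41596$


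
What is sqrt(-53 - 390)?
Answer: I*sqrt(443) ≈ 21.048*I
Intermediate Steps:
sqrt(-53 - 390) = sqrt(-443) = I*sqrt(443)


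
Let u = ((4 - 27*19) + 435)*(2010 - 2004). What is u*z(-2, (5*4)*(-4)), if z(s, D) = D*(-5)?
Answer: -177600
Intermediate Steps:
u = -444 (u = ((4 - 513) + 435)*6 = (-509 + 435)*6 = -74*6 = -444)
z(s, D) = -5*D
u*z(-2, (5*4)*(-4)) = -(-2220)*(5*4)*(-4) = -(-2220)*20*(-4) = -(-2220)*(-80) = -444*400 = -177600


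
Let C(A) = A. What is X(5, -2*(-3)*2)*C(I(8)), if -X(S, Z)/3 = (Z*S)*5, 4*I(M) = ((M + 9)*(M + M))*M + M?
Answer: -491400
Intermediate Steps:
I(M) = M/4 + M²*(9 + M)/2 (I(M) = (((M + 9)*(M + M))*M + M)/4 = (((9 + M)*(2*M))*M + M)/4 = ((2*M*(9 + M))*M + M)/4 = (2*M²*(9 + M) + M)/4 = (M + 2*M²*(9 + M))/4 = M/4 + M²*(9 + M)/2)
X(S, Z) = -15*S*Z (X(S, Z) = -3*Z*S*5 = -3*S*Z*5 = -15*S*Z)
X(5, -2*(-3)*2)*C(I(8)) = (-15*5*-2*(-3)*2)*((¼)*8*(1 + 2*8² + 18*8)) = (-15*5*6*2)*((¼)*8*(1 + 2*64 + 144)) = (-15*5*12)*((¼)*8*(1 + 128 + 144)) = -225*8*273 = -900*546 = -491400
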